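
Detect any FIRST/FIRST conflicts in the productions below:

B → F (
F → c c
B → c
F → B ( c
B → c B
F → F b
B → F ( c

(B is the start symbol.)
A FIRST/FIRST conflict occurs when two productions N → α and N → β for the same non-terminal have FIRST(α) ∩ FIRST(β) ≠ ∅ (with ε ∈ FIRST of a nullable right-hand side, so two nullable alternatives also conflict).

FIRST sets of the non-terminals at (or reachable through a nullable prefix from) the front of some alternative:
  FIRST(F) = { 'c' }
  FIRST(B) = { 'c' }

Productions for B:
  B → F (: FIRST = { 'c' }
  B → c: FIRST = { 'c' }
  B → c B: FIRST = { 'c' }
  B → F ( c: FIRST = { 'c' }
Productions for F:
  F → c c: FIRST = { 'c' }
  F → B ( c: FIRST = { 'c' }
  F → F b: FIRST = { 'c' }

Conflict for B: B → F ( and B → c
  Overlap: { 'c' }
Conflict for B: B → F ( and B → c B
  Overlap: { 'c' }
Conflict for B: B → F ( and B → F ( c
  Overlap: { 'c' }
Conflict for B: B → c and B → c B
  Overlap: { 'c' }
Conflict for B: B → c and B → F ( c
  Overlap: { 'c' }
Conflict for B: B → c B and B → F ( c
  Overlap: { 'c' }
Conflict for F: F → c c and F → B ( c
  Overlap: { 'c' }
Conflict for F: F → c c and F → F b
  Overlap: { 'c' }
Conflict for F: F → B ( c and F → F b
  Overlap: { 'c' }

Answer: Yes. B → F '(' / B → c on { 'c' }; B → F '(' / B → c B on { 'c' }; B → F '(' / B → F '(' c on { 'c' }; B → c / B → c B on { 'c' }; B → c / B → F '(' c on { 'c' }; B → c B / B → F '(' c on { 'c' }; F → c c / F → B '(' c on { 'c' }; F → c c / F → F b on { 'c' }; F → B '(' c / F → F b on { 'c' }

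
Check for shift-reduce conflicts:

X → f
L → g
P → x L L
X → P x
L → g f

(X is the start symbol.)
Yes — I6: [L → g .] vs [L → g . f]

A shift-reduce conflict occurs when an LR(0) state has both:
  - a complete (reduce) item [A → α .] (dot at the end), and
  - a shift item [B → β . c γ] (dot before a terminal).

Augment with X' → X and build the canonical LR(0) collection (I0 = CLOSURE({[X' → . X]}), then GOTO on every symbol after a dot until no new states appear). It has 10 states:
  I0: { [P → . x L L], [X → . P x], [X → . f], [X' → . X] }  — shift
  I1: { [X → P . x] }  — shift
  I2: { [X' → X .] }  — accept
  I3: { [X → f .] }  — reduce
  I4: { [L → . g f], [L → . g], [P → x . L L] }  — shift
  I5: { [L → . g f], [L → . g], [P → x L . L] }  — shift
  I6: { [L → g . f], [L → g .] }  — shift, reduce
  I7: { [L → g f .] }  — reduce
  I8: { [P → x L L .] }  — reduce
  I9: { [X → P x .] }  — reduce

I6 contains reduce item [L → g .] and shift item [L → g . f] — shift-reduce conflict.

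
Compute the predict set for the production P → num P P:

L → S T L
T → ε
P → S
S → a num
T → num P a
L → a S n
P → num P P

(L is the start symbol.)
{ 'num' }

PREDICT(P → num P P) = (FIRST(RHS) \ {ε}) ∪ (FOLLOW(P) if ε ∈ FIRST(RHS), i.e. RHS ⇒* ε)
FIRST(num P P) = { 'num' }
ε ∉ FIRST(num P P), so FOLLOW(P) is not added.
PREDICT(P → num P P) = { 'num' }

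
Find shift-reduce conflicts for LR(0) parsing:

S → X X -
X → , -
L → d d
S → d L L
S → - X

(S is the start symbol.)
No shift-reduce conflicts

A shift-reduce conflict occurs when an LR(0) state has both:
  - a complete (reduce) item [A → α .] (dot at the end), and
  - a shift item [B → β . c γ] (dot before a terminal).

Augment with S' → S and build the canonical LR(0) collection (I0 = CLOSURE({[S' → . S]}), then GOTO on every symbol after a dot until no new states appear). It has 14 states:
  I0: { [S → . - X], [S → . X X -], [S → . d L L], [S' → . S], [X → . , -] }  — shift
  I1: { [X → , . -] }  — shift
  I2: { [S → - . X], [X → . , -] }  — shift
  I3: { [S' → S .] }  — accept
  I4: { [S → X . X -], [X → . , -] }  — shift
  I5: { [L → . d d], [S → d . L L] }  — shift
  I6: { [L → . d d], [S → d L . L] }  — shift
  I7: { [L → d . d] }  — shift
  I8: { [L → d d .] }  — reduce
  I9: { [S → d L L .] }  — reduce
  I10: { [S → X X . -] }  — shift
  I11: { [S → X X - .] }  — reduce
  I12: { [S → - X .] }  — reduce
  I13: { [X → , - .] }  — reduce

No state contains both a complete item and a shift item.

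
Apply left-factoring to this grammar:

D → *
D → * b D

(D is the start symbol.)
D → * D'
D' → ε
D' → b D

Left-factoring transforms A → αβ₁ | αβ₂ into A → αA' and A' → β₁ | β₂
(α is the longest common prefix among the alternatives). Repeat until
no nonterminal has two alternatives with a common prefix.

Round 1: D has alternatives sharing prefix '*'. Introduce D': D → * D'
  Add: D' → ε
  Add: D' → b D

No remaining common prefixes — done.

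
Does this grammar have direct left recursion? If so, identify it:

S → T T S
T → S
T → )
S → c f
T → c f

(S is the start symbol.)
No direct left recursion

Direct left recursion occurs when N → N α for some non-terminal N (the right-hand side begins with the left-hand side itself).

S → T T S: starts with T
T → S: starts with S
T → ): starts with ')'
S → c f: starts with c
T → c f: starts with c

No direct left recursion found.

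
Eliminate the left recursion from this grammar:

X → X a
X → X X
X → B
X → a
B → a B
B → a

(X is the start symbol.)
X is directly left-recursive. The standard transformation for
  A → A α₁ | ... | A α_m | β₁ | ... | β_n
is
  A  → β₁ A' | ... | β_n A'
  A' → α₁ A' | ... | α_m A' | ε

X → B becomes X → B X'
X → a becomes X → a X'
X → X a becomes X' → a X'
X → X X becomes X' → X X'
Add X' → ε

Productions for other non-terminals are unchanged:
  B → a B
  B → a

Resulting grammar:
X → B X'
X → a X'
X' → a X'
X' → X X'
X' → ε
B → a B
B → a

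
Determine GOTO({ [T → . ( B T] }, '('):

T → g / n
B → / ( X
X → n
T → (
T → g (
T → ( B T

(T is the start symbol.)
{ [B → . / ( X], [T → ( . B T] }

GOTO(I, '(') = CLOSURE({ [A → αX.β] : [A → α.Xβ] ∈ I, X = '(' })

Items with dot before '(', with the dot advanced:
  [T → . ( B T] → [T → ( . B T]
Closure of the advanced items:
  [T → ( . B T] has the dot before B: add [B → . / ( X]

GOTO = { [B → . / ( X], [T → ( . B T] }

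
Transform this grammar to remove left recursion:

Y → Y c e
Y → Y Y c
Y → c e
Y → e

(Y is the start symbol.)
Y → c e Y'
Y → e Y'
Y' → c e Y'
Y' → Y c Y'
Y' → ε

Y is directly left-recursive. The standard transformation for
  A → A α₁ | ... | A α_m | β₁ | ... | β_n
is
  A  → β₁ A' | ... | β_n A'
  A' → α₁ A' | ... | α_m A' | ε

Y → c e becomes Y → c e Y'
Y → e becomes Y → e Y'
Y → Y c e becomes Y' → c e Y'
Y → Y Y c becomes Y' → Y c Y'
Add Y' → ε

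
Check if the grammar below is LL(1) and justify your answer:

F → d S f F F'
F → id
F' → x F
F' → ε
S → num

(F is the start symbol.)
A grammar is LL(1) if for each non-terminal N with multiple productions, the predict sets of those productions are pairwise disjoint, where PREDICT(N → α) = (FIRST(α) \ {ε}) ∪ (FOLLOW(N) if α ⇒* ε).

Relevant sets:
  FOLLOW(F') = { $, 'x' }

For F:
  PREDICT(F → d S f F F') = { 'd' }
  PREDICT(F → id) = { 'id' }
For F':
  PREDICT(F' → x F) = { 'x' }
  PREDICT(F' → ε) = { $, 'x' }
S has a single production, so nothing to check there.

Conflict found: Predict set conflict for F': { 'x' }
The grammar is NOT LL(1).

Answer: No. Predict set conflict for F': { 'x' }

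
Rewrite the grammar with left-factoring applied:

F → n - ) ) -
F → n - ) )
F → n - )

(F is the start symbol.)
F → n - ) F'
F' → ) F''
F'' → -
F'' → ε
F' → ε

Left-factoring transforms A → αβ₁ | αβ₂ into A → αA' and A' → β₁ | β₂
(α is the longest common prefix among the alternatives). Repeat until
no nonterminal has two alternatives with a common prefix.

Round 1: F has alternatives sharing prefix 'n - )'. Introduce F': F → n - ) F'
  Add: F' → ) -
  Add: F' → )
  Add: F' → ε

Round 2: F' has alternatives sharing prefix ')'. Introduce F'': F' → ) F''
  Add: F'' → -
  Add: F'' → ε

No remaining common prefixes — done.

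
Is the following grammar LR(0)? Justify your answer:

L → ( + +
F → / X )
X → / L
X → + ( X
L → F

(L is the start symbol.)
A grammar is LR(0) if no state in the canonical LR(0) collection has:
  - both a shift item (dot before a terminal) and a complete item (shift-reduce conflict), or
  - two or more complete items (reduce-reduce conflict; the accept item [L' → L .] counts as a complete item here).

Augment with L' → L and build the canonical LR(0) collection (I0 = CLOSURE({[L' → . L]}), then GOTO on every symbol after a dot until no new states appear). It has 14 states:
  I0: { [F → . / X )], [L → . ( + +], [L → . F], [L' → . L] }  — shift
  I1: { [L → ( . + +] }  — shift
  I2: { [F → / . X )], [X → . + ( X], [X → . / L] }  — shift
  I3: { [L → F .] }  — reduce
  I4: { [L' → L .] }  — accept
  I5: { [X → + . ( X] }  — shift
  I6: { [F → . / X )], [L → . ( + +], [L → . F], [X → / . L] }  — shift
  I7: { [F → / X . )] }  — shift
  I8: { [F → / X ) .] }  — reduce
  I9: { [X → / L .] }  — reduce
  I10: { [X → + ( . X], [X → . + ( X], [X → . / L] }  — shift
  I11: { [X → + ( X .] }  — reduce
  I12: { [L → ( + . +] }  — shift
  I13: { [L → ( + + .] }  — reduce

Every state is either a pure shift/goto state or contains exactly one complete item and nothing to shift — no conflicts. The grammar is LR(0).

Answer: Yes, the grammar is LR(0)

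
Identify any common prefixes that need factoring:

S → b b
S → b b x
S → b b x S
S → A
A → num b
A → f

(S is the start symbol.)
Left-factoring is needed when two productions for the same non-terminal
share a common prefix on the right-hand side.

Productions for S:
  S → b b
  S → b b x
  S → b b x S
  S → A
Productions for A:
  A → num b
  A → f

Found common prefix 'b b' in productions for S

Answer: Yes, S has productions with common prefix 'b b'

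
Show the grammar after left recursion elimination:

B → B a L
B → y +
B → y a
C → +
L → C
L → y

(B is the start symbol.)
B → y + B'
B → y a B'
B' → a L B'
B' → ε
C → +
L → C
L → y

B is directly left-recursive. The standard transformation for
  A → A α₁ | ... | A α_m | β₁ | ... | β_n
is
  A  → β₁ A' | ... | β_n A'
  A' → α₁ A' | ... | α_m A' | ε

B → y + becomes B → y + B'
B → y a becomes B → y a B'
B → B a L becomes B' → a L B'
Add B' → ε

Productions for other non-terminals are unchanged:
  C → +
  L → C
  L → y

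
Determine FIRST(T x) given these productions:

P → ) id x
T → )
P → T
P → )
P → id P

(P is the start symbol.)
FIRST sets of the non-terminals involved (from the grammar, by fixed-point iteration):
  FIRST(T) = { ')' }

To compute FIRST(T x), process the symbols left to right:
Symbol T is a non-terminal. Add FIRST(T) \ {ε} = { ')' }
T is not nullable (ε ∉ FIRST(T)), so stop here.
FIRST(T x) = { ')' }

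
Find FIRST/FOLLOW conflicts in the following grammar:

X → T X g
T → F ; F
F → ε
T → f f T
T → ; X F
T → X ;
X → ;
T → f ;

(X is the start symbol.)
No FIRST/FOLLOW conflicts.

A FIRST/FOLLOW conflict occurs when a non-terminal N has a nullable alternative N → β (β ⇒* ε) and another alternative N → α with FIRST(α) ∩ FOLLOW(N) ≠ ∅: on such a lookahead the parser cannot decide between expanding α and letting N vanish via β.

Nullable non-terminals: F.
F has a nullable alternative but only one production, so nothing to check.

T, X have no nullable alternative, so no FIRST/FOLLOW check is needed there.

No FIRST/FOLLOW conflicts found.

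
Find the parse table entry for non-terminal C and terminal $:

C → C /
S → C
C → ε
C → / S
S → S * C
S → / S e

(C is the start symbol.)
C → ε

To find M[C, $], we find productions for C where $ is in the predict set (PREDICT(N → α) = (FIRST(α) \ {ε}) ∪ (FOLLOW(N) if α ⇒* ε)).

Relevant sets:
  FIRST(C) = { '/', ε }
  FOLLOW(C) = { $, '*', '/', 'e' }

C → C /: PREDICT = { '/' }
C → ε: PREDICT = { $, '*', '/', 'e' }
  $ is in predict set, so this production goes in M[C, $]
C → / S: PREDICT = { '/' }

M[C, $] = C → ε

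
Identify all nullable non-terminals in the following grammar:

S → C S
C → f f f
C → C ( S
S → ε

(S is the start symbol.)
{ 'S' }

ε-productions: S → ε
So S is immediately nullable.
No further non-terminal can be added: every production for the remaining non-terminals contains a terminal or a non-nullable non-terminal.
Nullable = { 'S' }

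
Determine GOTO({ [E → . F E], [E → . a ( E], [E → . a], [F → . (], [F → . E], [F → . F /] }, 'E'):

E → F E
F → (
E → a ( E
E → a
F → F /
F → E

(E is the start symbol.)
{ [F → E .] }

GOTO(I, 'E') = CLOSURE({ [A → αX.β] : [A → α.Xβ] ∈ I, X = 'E' })

Items with dot before 'E', with the dot advanced:
  [F → . E] → [F → E .]
Closure adds nothing (no advanced item has the dot before a non-terminal).

GOTO = { [F → E .] }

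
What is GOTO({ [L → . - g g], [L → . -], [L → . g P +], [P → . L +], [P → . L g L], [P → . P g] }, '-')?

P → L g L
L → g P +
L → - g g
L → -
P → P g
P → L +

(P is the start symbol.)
GOTO(I, '-') = CLOSURE({ [A → αX.β] : [A → α.Xβ] ∈ I, X = '-' })

Items with dot before '-', with the dot advanced:
  [L → . -] → [L → - .]
  [L → . - g g] → [L → - . g g]
Closure adds nothing (no advanced item has the dot before a non-terminal).

GOTO = { [L → - . g g], [L → - .] }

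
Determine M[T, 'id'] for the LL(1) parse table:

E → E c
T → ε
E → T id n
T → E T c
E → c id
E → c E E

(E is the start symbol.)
T → ε, T → E T c

To find M[T, 'id'], we find productions for T where 'id' is in the predict set (PREDICT(N → α) = (FIRST(α) \ {ε}) ∪ (FOLLOW(N) if α ⇒* ε)).

Relevant sets:
  FIRST(E) = { 'c', 'id' }
  FOLLOW(T) = { 'c', 'id' }

T → ε: PREDICT = { 'c', 'id' }
  'id' is in predict set, so this production goes in M[T, 'id']
T → E T c: PREDICT = { 'c', 'id' }
  'id' is in predict set, so this production goes in M[T, 'id']

M[T, 'id'] = T → ε, T → E T c  (a multiply-defined cell — the grammar is not LL(1))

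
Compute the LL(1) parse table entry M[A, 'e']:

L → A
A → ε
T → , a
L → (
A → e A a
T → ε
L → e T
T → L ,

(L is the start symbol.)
To find M[A, 'e'], we find productions for A where 'e' is in the predict set (PREDICT(N → α) = (FIRST(α) \ {ε}) ∪ (FOLLOW(N) if α ⇒* ε)).

Relevant sets:
  FOLLOW(A) = { $, ',', 'a' }

A → ε: PREDICT = { $, ',', 'a' }
A → e A a: PREDICT = { 'e' }
  'e' is in predict set, so this production goes in M[A, 'e']

M[A, 'e'] = A → e A a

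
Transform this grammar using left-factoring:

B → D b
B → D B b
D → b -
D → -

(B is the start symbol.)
Left-factoring transforms A → αβ₁ | αβ₂ into A → αA' and A' → β₁ | β₂
(α is the longest common prefix among the alternatives). Repeat until
no nonterminal has two alternatives with a common prefix.

Round 1: B has alternatives sharing prefix 'D'. Introduce B': B → D B'
  Add: B' → b
  Add: B' → B b

No remaining common prefixes — done.

Resulting grammar:
B → D B'
B' → b
B' → B b
D → b -
D → -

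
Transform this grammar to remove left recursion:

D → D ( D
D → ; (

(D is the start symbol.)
D → ; ( D'
D' → ( D D'
D' → ε

D is directly left-recursive. The standard transformation for
  A → A α₁ | ... | A α_m | β₁ | ... | β_n
is
  A  → β₁ A' | ... | β_n A'
  A' → α₁ A' | ... | α_m A' | ε

D → ; ( becomes D → ; ( D'
D → D ( D becomes D' → ( D D'
Add D' → ε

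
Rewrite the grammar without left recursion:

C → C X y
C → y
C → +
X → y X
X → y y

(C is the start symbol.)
C → y C'
C → + C'
C' → X y C'
C' → ε
X → y X
X → y y

C is directly left-recursive. The standard transformation for
  A → A α₁ | ... | A α_m | β₁ | ... | β_n
is
  A  → β₁ A' | ... | β_n A'
  A' → α₁ A' | ... | α_m A' | ε

C → y becomes C → y C'
C → + becomes C → + C'
C → C X y becomes C' → X y C'
Add C' → ε

Productions for other non-terminals are unchanged:
  X → y X
  X → y y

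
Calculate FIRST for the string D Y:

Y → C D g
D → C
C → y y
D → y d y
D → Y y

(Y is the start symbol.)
FIRST sets of the non-terminals involved (from the grammar, by fixed-point iteration):
  FIRST(D) = { 'y' }

To compute FIRST(D Y), process the symbols left to right:
Symbol D is a non-terminal. Add FIRST(D) \ {ε} = { 'y' }
D is not nullable (ε ∉ FIRST(D)), so stop here.
FIRST(D Y) = { 'y' }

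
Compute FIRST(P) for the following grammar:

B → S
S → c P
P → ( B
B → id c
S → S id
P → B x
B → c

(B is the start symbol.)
To compute FIRST(P), examine every production with P on the left-hand side, reading each right-hand side left to right until a non-nullable symbol is reached.

FIRST sets of the other non-terminals involved (by the same procedure, iterated to a fixed point):
  FIRST(B) = { 'c', 'id' }

From P → ( B:
  - '(' is a terminal: add '(' and stop
From P → B x:
  - B is a non-terminal: add FIRST(B) \ {ε} = { 'c', 'id' }
    B is not nullable, so stop

Collecting: FIRST(P) = { '(', 'c', 'id' }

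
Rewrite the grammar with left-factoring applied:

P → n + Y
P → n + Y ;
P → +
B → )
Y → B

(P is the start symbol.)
P → n + Y P'
P' → ε
P' → ;
P → +
B → )
Y → B

Left-factoring transforms A → αβ₁ | αβ₂ into A → αA' and A' → β₁ | β₂
(α is the longest common prefix among the alternatives). Repeat until
no nonterminal has two alternatives with a common prefix.

Round 1: P has alternatives sharing prefix 'n + Y'. Introduce P': P → n + Y P'
  Add: P' → ε
  Add: P' → ;

No remaining common prefixes — done.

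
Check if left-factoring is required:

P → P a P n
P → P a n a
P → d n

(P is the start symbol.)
Left-factoring is needed when two productions for the same non-terminal
share a common prefix on the right-hand side.

Productions for P:
  P → P a P n
  P → P a n a
  P → d n

Found common prefix 'P a' in productions for P

Answer: Yes, P has productions with common prefix 'P a'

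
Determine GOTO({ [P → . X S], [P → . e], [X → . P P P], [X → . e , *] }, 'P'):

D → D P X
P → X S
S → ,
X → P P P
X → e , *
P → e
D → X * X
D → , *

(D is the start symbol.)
{ [P → . X S], [P → . e], [X → . P P P], [X → . e , *], [X → P . P P] }

GOTO(I, 'P') = CLOSURE({ [A → αX.β] : [A → α.Xβ] ∈ I, X = 'P' })

Items with dot before 'P', with the dot advanced:
  [X → . P P P] → [X → P . P P]
Closure of the advanced items:
  [X → P . P P] has the dot before P: add [P → . X S], [P → . e]
  [P → . X S] has the dot before X: add [X → . P P P], [X → . e , *]

GOTO = { [P → . X S], [P → . e], [X → . P P P], [X → . e , *], [X → P . P P] }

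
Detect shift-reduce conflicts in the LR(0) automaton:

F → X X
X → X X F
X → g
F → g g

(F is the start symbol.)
Yes — I3: [X → g .] vs [F → g . g]; I5: [F → X X .] vs [F → . g g]; I9: [F → X X .] vs [F → . g g]

A shift-reduce conflict occurs when an LR(0) state has both:
  - a complete (reduce) item [A → α .] (dot at the end), and
  - a shift item [B → β . c γ] (dot before a terminal).

Augment with F' → F and build the canonical LR(0) collection (I0 = CLOSURE({[F' → . F]}), then GOTO on every symbol after a dot until no new states appear). It has 10 states:
  I0: { [F → . X X], [F → . g g], [F' → . F], [X → . X X F], [X → . g] }  — shift
  I1: { [F' → F .] }  — accept
  I2: { [F → X . X], [X → . X X F], [X → . g], [X → X . X F] }  — shift
  I3: { [F → g . g], [X → g .] }  — shift, reduce
  I4: { [F → g g .] }  — reduce
  I5: { [F → . X X], [F → . g g], [F → X X .], [X → . X X F], [X → . g], [X → X . X F], [X → X X . F] }  — shift, reduce
  I6: { [X → g .] }  — reduce
  I7: { [X → X X F .] }  — reduce
  I8: { [F → . X X], [F → . g g], [F → X . X], [X → . X X F], [X → . g], [X → X . X F], [X → X X . F] }  — shift
  I9: { [F → . X X], [F → . g g], [F → X . X], [F → X X .], [X → . X X F], [X → . g], [X → X . X F], [X → X X . F] }  — shift, reduce

I3 contains reduce item [X → g .] and shift item [F → g . g] — shift-reduce conflict.
I5 contains reduce item [F → X X .] and shift items [F → . g g], [X → . g] — shift-reduce conflict.
I9 contains reduce item [F → X X .] and shift items [F → . g g], [X → . g] — shift-reduce conflict.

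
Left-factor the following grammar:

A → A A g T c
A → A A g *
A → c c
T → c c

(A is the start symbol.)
Left-factoring transforms A → αβ₁ | αβ₂ into A → αA' and A' → β₁ | β₂
(α is the longest common prefix among the alternatives). Repeat until
no nonterminal has two alternatives with a common prefix.

Round 1: A has alternatives sharing prefix 'A A g'. Introduce A': A → A A g A'
  Add: A' → T c
  Add: A' → *

No remaining common prefixes — done.

Resulting grammar:
A → A A g A'
A' → T c
A' → *
A → c c
T → c c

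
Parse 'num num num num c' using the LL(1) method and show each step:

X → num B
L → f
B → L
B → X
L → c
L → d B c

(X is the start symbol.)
LL(1) parsing maintains a stack (initially the start symbol over $) and the input. At each step: if the stack top is a terminal, match it against the current input token; if it is a non-terminal N, replace it with the RHS of M[N, lookahead] (the unique production whose predict set contains the lookahead).

Stack is shown with the top on the left.

Stack    Input                Action
------------------------------------
X $      num num num num c $  output X → num B
num B $  num num num num c $  match 'num'
B $      num num num c $      output B → X
X $      num num num c $      output X → num B
num B $  num num num c $      match 'num'
B $      num num c $          output B → X
X $      num num c $          output X → num B
num B $  num num c $          match 'num'
B $      num c $              output B → X
X $      num c $              output X → num B
num B $  num c $              match 'num'
B $      c $                  output B → L
L $      c $                  output L → c
c $      c $                  match 'c'
$        $                    accept

The string is accepted.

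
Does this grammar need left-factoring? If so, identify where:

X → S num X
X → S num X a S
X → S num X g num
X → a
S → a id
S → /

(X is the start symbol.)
Left-factoring is needed when two productions for the same non-terminal
share a common prefix on the right-hand side.

Productions for X:
  X → S num X
  X → S num X a S
  X → S num X g num
  X → a
Productions for S:
  S → a id
  S → /

Found common prefix 'S num X' in productions for X

Answer: Yes, X has productions with common prefix 'S num X'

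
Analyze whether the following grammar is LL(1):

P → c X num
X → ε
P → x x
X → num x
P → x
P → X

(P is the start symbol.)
No. Predict set conflict for P: { 'x' }

Relevant sets:
  FIRST(X) = { 'num', ε }
  FOLLOW(P) = { $ }
  FOLLOW(X) = { $, 'num' }

For P:
  PREDICT(P → c X num) = { 'c' }
  PREDICT(P → x x) = { 'x' }
  PREDICT(P → x) = { 'x' }
  PREDICT(P → X) = { $, 'num' }
For X:
  PREDICT(X → ε) = { $, 'num' }
  PREDICT(X → num x) = { 'num' }

Conflict found: Predict set conflict for P: { 'x' }
The grammar is NOT LL(1).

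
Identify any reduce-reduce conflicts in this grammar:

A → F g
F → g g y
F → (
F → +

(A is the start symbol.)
Augment with A' → A and build the canonical LR(0) collection (I0 = CLOSURE({[A' → . A]}), then GOTO on every symbol after a dot until no new states appear). It has 9 states:
  I0: { [A → . F g], [A' → . A], [F → . (], [F → . +], [F → . g g y] }  — shift
  I1: { [F → ( .] }  — reduce
  I2: { [F → + .] }  — reduce
  I3: { [A' → A .] }  — accept
  I4: { [A → F . g] }  — shift
  I5: { [F → g . g y] }  — shift
  I6: { [F → g g . y] }  — shift
  I7: { [F → g g y .] }  — reduce
  I8: { [A → F g .] }  — reduce

No state contains more than one complete item.

Answer: No reduce-reduce conflicts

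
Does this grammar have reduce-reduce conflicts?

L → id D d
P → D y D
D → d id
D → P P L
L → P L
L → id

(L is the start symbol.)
Yes — I11: [D → P P L .] vs [L → P L .]

A reduce-reduce conflict occurs when an LR(0) state has two complete items [A → α .] and [B → β .] — both call for a reduction, and with no lookahead the parser cannot choose between them.

Augment with L' → L and build the canonical LR(0) collection (I0 = CLOSURE({[L' → . L]}), then GOTO on every symbol after a dot until no new states appear). It has 17 states:
  I0: { [D → . P P L], [D → . d id], [L → . P L], [L → . id D d], [L → . id], [L' → . L], [P → . D y D] }  — shift
  I1: { [P → D . y D] }  — shift
  I2: { [L' → L .] }  — accept
  I3: { [D → . P P L], [D → . d id], [D → P . P L], [L → . P L], [L → . id D d], [L → . id], [L → P . L], [P → . D y D] }  — shift
  I4: { [D → d . id] }  — shift
  I5: { [D → . P P L], [D → . d id], [L → id . D d], [L → id .], [P → . D y D] }  — shift, reduce
  I6: { [L → id D . d], [P → D . y D] }  — shift
  I7: { [D → . P P L], [D → . d id], [D → P . P L], [P → . D y D] }  — shift
  I8: { [D → . P P L], [D → . d id], [D → P . P L], [D → P P . L], [L → . P L], [L → . id D d], [L → . id], [P → . D y D] }  — shift
  I9: { [D → P P L .] }  — reduce
  I10: { [D → . P P L], [D → . d id], [D → P . P L], [D → P P . L], [L → . P L], [L → . id D d], [L → . id], [L → P . L], [P → . D y D] }  — shift
  I11: { [D → P P L .], [L → P L .] }  — 2 reduces
  I12: { [L → id D d .] }  — reduce
  I13: { [D → . P P L], [D → . d id], [P → . D y D], [P → D y . D] }  — shift
  I14: { [P → D . y D], [P → D y D .] }  — shift, reduce
  I15: { [D → d id .] }  — reduce
  I16: { [L → P L .] }  — reduce

I11 contains complete items [D → P P L .], [L → P L .] — reduce-reduce conflict.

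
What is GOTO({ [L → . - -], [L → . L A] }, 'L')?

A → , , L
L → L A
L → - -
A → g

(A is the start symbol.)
{ [A → . , , L], [A → . g], [L → L . A] }

GOTO(I, 'L') = CLOSURE({ [A → αX.β] : [A → α.Xβ] ∈ I, X = 'L' })

Items with dot before 'L', with the dot advanced:
  [L → . L A] → [L → L . A]
Closure of the advanced items:
  [L → L . A] has the dot before A: add [A → . , , L], [A → . g]

GOTO = { [A → . , , L], [A → . g], [L → L . A] }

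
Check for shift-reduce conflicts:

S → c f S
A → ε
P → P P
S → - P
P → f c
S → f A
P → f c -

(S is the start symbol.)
Yes — I8: [S → - P .] vs [P → . f c]; I10: [P → f c .] vs [P → f c . -]; I12: [P → P P .] vs [P → . f c]

Augment with S' → S and build the canonical LR(0) collection (I0 = CLOSURE({[S' → . S]}), then GOTO on every symbol after a dot until no new states appear). It has 13 states:
  I0: { [S → . - P], [S → . c f S], [S → . f A], [S' → . S] }  — shift
  I1: { [P → . P P], [P → . f c -], [P → . f c], [S → - . P] }  — shift
  I2: { [S' → S .] }  — accept
  I3: { [S → c . f S] }  — shift
  I4: { [A → .], [S → f . A] }  — reduce
  I5: { [S → f A .] }  — reduce
  I6: { [S → . - P], [S → . c f S], [S → . f A], [S → c f . S] }  — shift
  I7: { [S → c f S .] }  — reduce
  I8: { [P → . P P], [P → . f c -], [P → . f c], [P → P . P], [S → - P .] }  — shift, reduce
  I9: { [P → f . c -], [P → f . c] }  — shift
  I10: { [P → f c . -], [P → f c .] }  — shift, reduce
  I11: { [P → f c - .] }  — reduce
  I12: { [P → . P P], [P → . f c -], [P → . f c], [P → P . P], [P → P P .] }  — shift, reduce

I8 contains reduce item [S → - P .] and shift items [P → . f c], [P → . f c -] — shift-reduce conflict.
I10 contains reduce item [P → f c .] and shift item [P → f c . -] — shift-reduce conflict.
I12 contains reduce item [P → P P .] and shift items [P → . f c], [P → . f c -] — shift-reduce conflict.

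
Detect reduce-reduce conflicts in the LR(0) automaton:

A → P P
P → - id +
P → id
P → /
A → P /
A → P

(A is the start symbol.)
A reduce-reduce conflict occurs when an LR(0) state has two complete items [A → α .] and [B → β .] — both call for a reduction, and with no lookahead the parser cannot choose between them.

Augment with A' → A and build the canonical LR(0) collection (I0 = CLOSURE({[A' → . A]}), then GOTO on every symbol after a dot until no new states appear). It has 10 states:
  I0: { [A → . P /], [A → . P P], [A → . P], [A' → . A], [P → . - id +], [P → . /], [P → . id] }  — shift
  I1: { [P → - . id +] }  — shift
  I2: { [P → / .] }  — reduce
  I3: { [A' → A .] }  — accept
  I4: { [A → P . /], [A → P . P], [A → P .], [P → . - id +], [P → . /], [P → . id] }  — shift, reduce
  I5: { [P → id .] }  — reduce
  I6: { [A → P / .], [P → / .] }  — 2 reduces
  I7: { [A → P P .] }  — reduce
  I8: { [P → - id . +] }  — shift
  I9: { [P → - id + .] }  — reduce

I6 contains complete items [A → P / .], [P → / .] — reduce-reduce conflict.

Answer: Yes — I6: [A → P / .] vs [P → / .]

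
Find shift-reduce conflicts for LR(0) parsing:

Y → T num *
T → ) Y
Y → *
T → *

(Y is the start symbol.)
No shift-reduce conflicts

A shift-reduce conflict occurs when an LR(0) state has both:
  - a complete (reduce) item [A → α .] (dot at the end), and
  - a shift item [B → β . c γ] (dot before a terminal).

Augment with Y' → Y and build the canonical LR(0) collection (I0 = CLOSURE({[Y' → . Y]}), then GOTO on every symbol after a dot until no new states appear). It has 8 states:
  I0: { [T → . ) Y], [T → . *], [Y → . *], [Y → . T num *], [Y' → . Y] }  — shift
  I1: { [T → ) . Y], [T → . ) Y], [T → . *], [Y → . *], [Y → . T num *] }  — shift
  I2: { [T → * .], [Y → * .] }  — 2 reduces
  I3: { [Y → T . num *] }  — shift
  I4: { [Y' → Y .] }  — accept
  I5: { [Y → T num . *] }  — shift
  I6: { [Y → T num * .] }  — reduce
  I7: { [T → ) Y .] }  — reduce

No state contains both a complete item and a shift item.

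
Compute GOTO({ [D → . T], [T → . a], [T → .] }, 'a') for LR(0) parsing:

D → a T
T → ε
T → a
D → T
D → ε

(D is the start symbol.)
{ [T → a .] }

GOTO(I, 'a') = CLOSURE({ [A → αX.β] : [A → α.Xβ] ∈ I, X = 'a' })

Items with dot before 'a', with the dot advanced:
  [T → . a] → [T → a .]
Closure adds nothing (no advanced item has the dot before a non-terminal).

GOTO = { [T → a .] }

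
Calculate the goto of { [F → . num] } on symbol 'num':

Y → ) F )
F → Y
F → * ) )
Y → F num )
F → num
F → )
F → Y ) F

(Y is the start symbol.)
{ [F → num .] }

GOTO(I, 'num') = CLOSURE({ [A → αX.β] : [A → α.Xβ] ∈ I, X = 'num' })

Items with dot before 'num', with the dot advanced:
  [F → . num] → [F → num .]
Closure adds nothing (no advanced item has the dot before a non-terminal).

GOTO = { [F → num .] }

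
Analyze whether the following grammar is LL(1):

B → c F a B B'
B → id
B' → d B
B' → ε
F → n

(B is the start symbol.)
A grammar is LL(1) if for each non-terminal N with multiple productions, the predict sets of those productions are pairwise disjoint, where PREDICT(N → α) = (FIRST(α) \ {ε}) ∪ (FOLLOW(N) if α ⇒* ε).

Relevant sets:
  FOLLOW(B') = { $, 'd' }

For B:
  PREDICT(B → c F a B B') = { 'c' }
  PREDICT(B → id) = { 'id' }
For B':
  PREDICT(B' → d B) = { 'd' }
  PREDICT(B' → ε) = { $, 'd' }
F has a single production, so nothing to check there.

Conflict found: Predict set conflict for B': { 'd' }
The grammar is NOT LL(1).

Answer: No. Predict set conflict for B': { 'd' }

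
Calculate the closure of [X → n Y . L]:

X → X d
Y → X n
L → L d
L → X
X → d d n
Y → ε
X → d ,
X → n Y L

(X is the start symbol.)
{ [L → . L d], [L → . X], [X → . X d], [X → . d ,], [X → . d d n], [X → . n Y L], [X → n Y . L] }

To compute CLOSURE, for each item [A → α.Bβ] where B is a non-terminal, add [B → .γ] for all productions B → γ; repeat for the newly added items until nothing changes.

Start with: [X → n Y . L]
  [X → n Y . L] has the dot before L: add [L → . L d], [L → . X]
  [L → . X] has the dot before X: add [X → . X d], [X → . d d n], [X → . d ,], [X → . n Y L]
No further items can be added.

CLOSURE = { [L → . L d], [L → . X], [X → . X d], [X → . d ,], [X → . d d n], [X → . n Y L], [X → n Y . L] }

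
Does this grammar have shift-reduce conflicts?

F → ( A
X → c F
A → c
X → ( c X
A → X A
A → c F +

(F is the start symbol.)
A shift-reduce conflict occurs when an LR(0) state has both:
  - a complete (reduce) item [A → α .] (dot at the end), and
  - a shift item [B → β . c γ] (dot before a terminal).

Augment with F' → F and build the canonical LR(0) collection (I0 = CLOSURE({[F' → . F]}), then GOTO on every symbol after a dot until no new states appear). It has 14 states:
  I0: { [F → . ( A], [F' → . F] }  — shift
  I1: { [A → . X A], [A → . c F +], [A → . c], [F → ( . A], [X → . ( c X], [X → . c F] }  — shift
  I2: { [F' → F .] }  — accept
  I3: { [X → ( . c X] }  — shift
  I4: { [F → ( A .] }  — reduce
  I5: { [A → . X A], [A → . c F +], [A → . c], [A → X . A], [X → . ( c X], [X → . c F] }  — shift
  I6: { [A → c . F +], [A → c .], [F → . ( A], [X → c . F] }  — shift, reduce
  I7: { [A → c F . +], [X → c F .] }  — shift, reduce
  I8: { [A → c F + .] }  — reduce
  I9: { [A → X A .] }  — reduce
  I10: { [X → ( c . X], [X → . ( c X], [X → . c F] }  — shift
  I11: { [X → ( c X .] }  — reduce
  I12: { [F → . ( A], [X → c . F] }  — shift
  I13: { [X → c F .] }  — reduce

I6 contains reduce item [A → c .] and shift item [F → . ( A] — shift-reduce conflict.
I7 contains reduce item [X → c F .] and shift item [A → c F . +] — shift-reduce conflict.

Answer: Yes — I6: [A → c .] vs [F → . ( A]; I7: [X → c F .] vs [A → c F . +]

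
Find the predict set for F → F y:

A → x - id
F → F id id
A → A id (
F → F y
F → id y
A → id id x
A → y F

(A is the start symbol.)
{ 'id' }

PREDICT(F → F y) = (FIRST(RHS) \ {ε}) ∪ (FOLLOW(F) if ε ∈ FIRST(RHS), i.e. RHS ⇒* ε)
FIRST(F) = { 'id' }
FIRST(F y) = { 'id' }
ε ∉ FIRST(F y), so FOLLOW(F) is not added.
PREDICT(F → F y) = { 'id' }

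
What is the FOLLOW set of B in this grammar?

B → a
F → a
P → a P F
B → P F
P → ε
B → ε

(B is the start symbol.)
{ $ }

To compute FOLLOW(B), find every occurrence of B on a right-hand side N → α B β: add FIRST(β) \ {ε}, and if β is empty or nullable also add FOLLOW(N). Iterate to a fixed point.

B is the start symbol, so $ ∈ FOLLOW(B).
B does not occur on any right-hand side.

Taking the union: FOLLOW(B) = { $ }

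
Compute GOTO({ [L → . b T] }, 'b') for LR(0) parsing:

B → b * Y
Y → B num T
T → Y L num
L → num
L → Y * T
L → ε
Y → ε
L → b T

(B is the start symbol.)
GOTO(I, 'b') = CLOSURE({ [A → αX.β] : [A → α.Xβ] ∈ I, X = 'b' })

Items with dot before 'b', with the dot advanced:
  [L → . b T] → [L → b . T]
Closure of the advanced items:
  [L → b . T] has the dot before T: add [T → . Y L num]
  [T → . Y L num] has the dot before Y: add [Y → . B num T], [Y → .]
  [Y → . B num T] has the dot before B: add [B → . b * Y]

GOTO = { [B → . b * Y], [L → b . T], [T → . Y L num], [Y → . B num T], [Y → .] }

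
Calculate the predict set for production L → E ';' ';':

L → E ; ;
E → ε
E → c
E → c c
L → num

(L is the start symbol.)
{ ';', 'c' }

PREDICT(L → E ';' ';') = (FIRST(RHS) \ {ε}) ∪ (FOLLOW(L) if ε ∈ FIRST(RHS), i.e. RHS ⇒* ε)
FIRST(E) = { 'c', ε }
FIRST(E ';' ';') = { ';', 'c' }
ε ∉ FIRST(E ';' ';'), so FOLLOW(L) is not added.
PREDICT(L → E ';' ';') = { ';', 'c' }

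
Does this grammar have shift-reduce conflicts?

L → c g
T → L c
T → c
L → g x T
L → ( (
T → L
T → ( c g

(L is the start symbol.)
Augment with L' → L and build the canonical LR(0) collection (I0 = CLOSURE({[L' → . L]}), then GOTO on every symbol after a dot until no new states appear). It has 15 states:
  I0: { [L → . ( (], [L → . c g], [L → . g x T], [L' → . L] }  — shift
  I1: { [L → ( . (] }  — shift
  I2: { [L' → L .] }  — accept
  I3: { [L → c . g] }  — shift
  I4: { [L → g . x T] }  — shift
  I5: { [L → . ( (], [L → . c g], [L → . g x T], [L → g x . T], [T → . ( c g], [T → . L c], [T → . L], [T → . c] }  — shift
  I6: { [L → ( . (], [T → ( . c g] }  — shift
  I7: { [T → L . c], [T → L .] }  — shift, reduce
  I8: { [L → g x T .] }  — reduce
  I9: { [L → c . g], [T → c .] }  — shift, reduce
  I10: { [L → c g .] }  — reduce
  I11: { [T → L c .] }  — reduce
  I12: { [L → ( ( .] }  — reduce
  I13: { [T → ( c . g] }  — shift
  I14: { [T → ( c g .] }  — reduce

I7 contains reduce item [T → L .] and shift item [T → L . c] — shift-reduce conflict.
I9 contains reduce item [T → c .] and shift item [L → c . g] — shift-reduce conflict.

Answer: Yes — I7: [T → L .] vs [T → L . c]; I9: [T → c .] vs [L → c . g]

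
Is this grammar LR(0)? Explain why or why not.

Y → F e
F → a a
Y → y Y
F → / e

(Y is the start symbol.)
A grammar is LR(0) if no state in the canonical LR(0) collection has:
  - both a shift item (dot before a terminal) and a complete item (shift-reduce conflict), or
  - two or more complete items (reduce-reduce conflict; the accept item [Y' → Y .] counts as a complete item here).

Augment with Y' → Y and build the canonical LR(0) collection (I0 = CLOSURE({[Y' → . Y]}), then GOTO on every symbol after a dot until no new states appear). It has 10 states:
  I0: { [F → . / e], [F → . a a], [Y → . F e], [Y → . y Y], [Y' → . Y] }  — shift
  I1: { [F → / . e] }  — shift
  I2: { [Y → F . e] }  — shift
  I3: { [Y' → Y .] }  — accept
  I4: { [F → a . a] }  — shift
  I5: { [F → . / e], [F → . a a], [Y → . F e], [Y → . y Y], [Y → y . Y] }  — shift
  I6: { [Y → y Y .] }  — reduce
  I7: { [F → a a .] }  — reduce
  I8: { [Y → F e .] }  — reduce
  I9: { [F → / e .] }  — reduce

Every state is either a pure shift/goto state or contains exactly one complete item and nothing to shift — no conflicts. The grammar is LR(0).

Answer: Yes, the grammar is LR(0)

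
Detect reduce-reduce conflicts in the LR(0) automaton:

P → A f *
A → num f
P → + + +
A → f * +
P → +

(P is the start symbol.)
No reduce-reduce conflicts

Augment with P' → P and build the canonical LR(0) collection (I0 = CLOSURE({[P' → . P]}), then GOTO on every symbol after a dot until no new states appear). It has 13 states:
  I0: { [A → . f * +], [A → . num f], [P → . + + +], [P → . +], [P → . A f *], [P' → . P] }  — shift
  I1: { [P → + . + +], [P → + .] }  — shift, reduce
  I2: { [P → A . f *] }  — shift
  I3: { [P' → P .] }  — accept
  I4: { [A → f . * +] }  — shift
  I5: { [A → num . f] }  — shift
  I6: { [A → num f .] }  — reduce
  I7: { [A → f * . +] }  — shift
  I8: { [A → f * + .] }  — reduce
  I9: { [P → A f . *] }  — shift
  I10: { [P → A f * .] }  — reduce
  I11: { [P → + + . +] }  — shift
  I12: { [P → + + + .] }  — reduce

No state contains more than one complete item.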